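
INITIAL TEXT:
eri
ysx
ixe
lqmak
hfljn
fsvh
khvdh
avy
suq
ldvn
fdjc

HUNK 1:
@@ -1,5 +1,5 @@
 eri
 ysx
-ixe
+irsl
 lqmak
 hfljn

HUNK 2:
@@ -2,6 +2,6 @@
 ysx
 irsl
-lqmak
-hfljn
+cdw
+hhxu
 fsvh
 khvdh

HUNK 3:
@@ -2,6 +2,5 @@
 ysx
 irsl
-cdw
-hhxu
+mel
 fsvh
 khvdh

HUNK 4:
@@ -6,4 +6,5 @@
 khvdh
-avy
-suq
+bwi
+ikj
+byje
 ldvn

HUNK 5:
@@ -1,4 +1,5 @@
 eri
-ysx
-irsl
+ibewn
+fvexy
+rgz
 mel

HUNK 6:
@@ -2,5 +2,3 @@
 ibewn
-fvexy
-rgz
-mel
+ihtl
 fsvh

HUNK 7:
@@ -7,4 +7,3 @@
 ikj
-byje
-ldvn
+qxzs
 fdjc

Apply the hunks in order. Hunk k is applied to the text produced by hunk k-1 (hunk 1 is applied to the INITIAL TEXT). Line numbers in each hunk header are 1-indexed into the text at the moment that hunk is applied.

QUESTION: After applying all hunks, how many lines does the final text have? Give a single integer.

Answer: 9

Derivation:
Hunk 1: at line 1 remove [ixe] add [irsl] -> 11 lines: eri ysx irsl lqmak hfljn fsvh khvdh avy suq ldvn fdjc
Hunk 2: at line 2 remove [lqmak,hfljn] add [cdw,hhxu] -> 11 lines: eri ysx irsl cdw hhxu fsvh khvdh avy suq ldvn fdjc
Hunk 3: at line 2 remove [cdw,hhxu] add [mel] -> 10 lines: eri ysx irsl mel fsvh khvdh avy suq ldvn fdjc
Hunk 4: at line 6 remove [avy,suq] add [bwi,ikj,byje] -> 11 lines: eri ysx irsl mel fsvh khvdh bwi ikj byje ldvn fdjc
Hunk 5: at line 1 remove [ysx,irsl] add [ibewn,fvexy,rgz] -> 12 lines: eri ibewn fvexy rgz mel fsvh khvdh bwi ikj byje ldvn fdjc
Hunk 6: at line 2 remove [fvexy,rgz,mel] add [ihtl] -> 10 lines: eri ibewn ihtl fsvh khvdh bwi ikj byje ldvn fdjc
Hunk 7: at line 7 remove [byje,ldvn] add [qxzs] -> 9 lines: eri ibewn ihtl fsvh khvdh bwi ikj qxzs fdjc
Final line count: 9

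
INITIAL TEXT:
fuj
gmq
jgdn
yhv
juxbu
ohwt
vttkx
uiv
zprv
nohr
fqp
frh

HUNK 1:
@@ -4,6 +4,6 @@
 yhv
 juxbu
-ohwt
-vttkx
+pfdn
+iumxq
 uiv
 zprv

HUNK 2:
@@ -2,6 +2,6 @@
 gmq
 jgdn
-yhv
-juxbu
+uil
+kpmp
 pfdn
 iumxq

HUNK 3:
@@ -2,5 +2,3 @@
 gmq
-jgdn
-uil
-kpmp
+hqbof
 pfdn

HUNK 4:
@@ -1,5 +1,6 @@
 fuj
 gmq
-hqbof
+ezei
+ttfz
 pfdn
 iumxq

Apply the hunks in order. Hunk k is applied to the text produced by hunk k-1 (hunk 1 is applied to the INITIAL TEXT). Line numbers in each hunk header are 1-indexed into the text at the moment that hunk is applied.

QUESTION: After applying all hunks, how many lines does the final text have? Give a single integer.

Answer: 11

Derivation:
Hunk 1: at line 4 remove [ohwt,vttkx] add [pfdn,iumxq] -> 12 lines: fuj gmq jgdn yhv juxbu pfdn iumxq uiv zprv nohr fqp frh
Hunk 2: at line 2 remove [yhv,juxbu] add [uil,kpmp] -> 12 lines: fuj gmq jgdn uil kpmp pfdn iumxq uiv zprv nohr fqp frh
Hunk 3: at line 2 remove [jgdn,uil,kpmp] add [hqbof] -> 10 lines: fuj gmq hqbof pfdn iumxq uiv zprv nohr fqp frh
Hunk 4: at line 1 remove [hqbof] add [ezei,ttfz] -> 11 lines: fuj gmq ezei ttfz pfdn iumxq uiv zprv nohr fqp frh
Final line count: 11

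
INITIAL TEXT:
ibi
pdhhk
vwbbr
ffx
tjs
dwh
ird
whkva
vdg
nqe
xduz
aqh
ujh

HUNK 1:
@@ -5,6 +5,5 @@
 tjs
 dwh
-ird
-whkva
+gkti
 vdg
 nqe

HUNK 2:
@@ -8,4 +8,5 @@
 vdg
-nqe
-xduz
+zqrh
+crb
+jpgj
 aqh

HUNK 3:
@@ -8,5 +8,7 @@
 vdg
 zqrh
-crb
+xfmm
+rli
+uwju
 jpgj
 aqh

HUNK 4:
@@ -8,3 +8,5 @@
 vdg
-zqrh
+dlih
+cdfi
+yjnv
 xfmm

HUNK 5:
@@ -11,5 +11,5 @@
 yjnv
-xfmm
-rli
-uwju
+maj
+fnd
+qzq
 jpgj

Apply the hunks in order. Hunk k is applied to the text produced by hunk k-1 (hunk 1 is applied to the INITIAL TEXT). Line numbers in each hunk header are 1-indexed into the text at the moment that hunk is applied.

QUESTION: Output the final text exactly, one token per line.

Answer: ibi
pdhhk
vwbbr
ffx
tjs
dwh
gkti
vdg
dlih
cdfi
yjnv
maj
fnd
qzq
jpgj
aqh
ujh

Derivation:
Hunk 1: at line 5 remove [ird,whkva] add [gkti] -> 12 lines: ibi pdhhk vwbbr ffx tjs dwh gkti vdg nqe xduz aqh ujh
Hunk 2: at line 8 remove [nqe,xduz] add [zqrh,crb,jpgj] -> 13 lines: ibi pdhhk vwbbr ffx tjs dwh gkti vdg zqrh crb jpgj aqh ujh
Hunk 3: at line 8 remove [crb] add [xfmm,rli,uwju] -> 15 lines: ibi pdhhk vwbbr ffx tjs dwh gkti vdg zqrh xfmm rli uwju jpgj aqh ujh
Hunk 4: at line 8 remove [zqrh] add [dlih,cdfi,yjnv] -> 17 lines: ibi pdhhk vwbbr ffx tjs dwh gkti vdg dlih cdfi yjnv xfmm rli uwju jpgj aqh ujh
Hunk 5: at line 11 remove [xfmm,rli,uwju] add [maj,fnd,qzq] -> 17 lines: ibi pdhhk vwbbr ffx tjs dwh gkti vdg dlih cdfi yjnv maj fnd qzq jpgj aqh ujh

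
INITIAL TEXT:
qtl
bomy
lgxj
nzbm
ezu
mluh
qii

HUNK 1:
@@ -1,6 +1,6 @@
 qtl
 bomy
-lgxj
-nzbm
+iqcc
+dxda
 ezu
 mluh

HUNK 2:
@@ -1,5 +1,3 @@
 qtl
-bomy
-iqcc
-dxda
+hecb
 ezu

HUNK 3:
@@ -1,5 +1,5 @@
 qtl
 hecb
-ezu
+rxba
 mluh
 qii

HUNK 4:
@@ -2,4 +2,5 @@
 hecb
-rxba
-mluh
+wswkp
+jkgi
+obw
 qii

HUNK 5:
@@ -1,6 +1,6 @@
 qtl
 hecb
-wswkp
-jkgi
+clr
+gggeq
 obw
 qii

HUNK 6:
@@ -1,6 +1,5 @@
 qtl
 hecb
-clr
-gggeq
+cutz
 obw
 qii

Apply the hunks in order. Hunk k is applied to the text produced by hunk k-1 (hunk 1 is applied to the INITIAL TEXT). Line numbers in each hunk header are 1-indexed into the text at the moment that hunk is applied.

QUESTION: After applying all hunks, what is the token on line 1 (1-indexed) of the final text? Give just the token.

Answer: qtl

Derivation:
Hunk 1: at line 1 remove [lgxj,nzbm] add [iqcc,dxda] -> 7 lines: qtl bomy iqcc dxda ezu mluh qii
Hunk 2: at line 1 remove [bomy,iqcc,dxda] add [hecb] -> 5 lines: qtl hecb ezu mluh qii
Hunk 3: at line 1 remove [ezu] add [rxba] -> 5 lines: qtl hecb rxba mluh qii
Hunk 4: at line 2 remove [rxba,mluh] add [wswkp,jkgi,obw] -> 6 lines: qtl hecb wswkp jkgi obw qii
Hunk 5: at line 1 remove [wswkp,jkgi] add [clr,gggeq] -> 6 lines: qtl hecb clr gggeq obw qii
Hunk 6: at line 1 remove [clr,gggeq] add [cutz] -> 5 lines: qtl hecb cutz obw qii
Final line 1: qtl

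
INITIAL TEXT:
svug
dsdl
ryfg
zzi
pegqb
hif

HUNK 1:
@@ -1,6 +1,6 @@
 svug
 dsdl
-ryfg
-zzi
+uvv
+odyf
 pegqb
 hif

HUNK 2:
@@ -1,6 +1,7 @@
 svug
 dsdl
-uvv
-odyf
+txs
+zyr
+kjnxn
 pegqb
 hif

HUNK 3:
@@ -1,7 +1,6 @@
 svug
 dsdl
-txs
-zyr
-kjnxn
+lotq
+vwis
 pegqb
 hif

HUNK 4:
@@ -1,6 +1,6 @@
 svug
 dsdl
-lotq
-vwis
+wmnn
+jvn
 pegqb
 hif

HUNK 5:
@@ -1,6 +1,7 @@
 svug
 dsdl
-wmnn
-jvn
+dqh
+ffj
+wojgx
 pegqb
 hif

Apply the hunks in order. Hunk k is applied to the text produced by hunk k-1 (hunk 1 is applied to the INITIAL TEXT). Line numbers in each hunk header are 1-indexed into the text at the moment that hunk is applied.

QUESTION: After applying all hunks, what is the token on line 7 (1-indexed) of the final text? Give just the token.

Answer: hif

Derivation:
Hunk 1: at line 1 remove [ryfg,zzi] add [uvv,odyf] -> 6 lines: svug dsdl uvv odyf pegqb hif
Hunk 2: at line 1 remove [uvv,odyf] add [txs,zyr,kjnxn] -> 7 lines: svug dsdl txs zyr kjnxn pegqb hif
Hunk 3: at line 1 remove [txs,zyr,kjnxn] add [lotq,vwis] -> 6 lines: svug dsdl lotq vwis pegqb hif
Hunk 4: at line 1 remove [lotq,vwis] add [wmnn,jvn] -> 6 lines: svug dsdl wmnn jvn pegqb hif
Hunk 5: at line 1 remove [wmnn,jvn] add [dqh,ffj,wojgx] -> 7 lines: svug dsdl dqh ffj wojgx pegqb hif
Final line 7: hif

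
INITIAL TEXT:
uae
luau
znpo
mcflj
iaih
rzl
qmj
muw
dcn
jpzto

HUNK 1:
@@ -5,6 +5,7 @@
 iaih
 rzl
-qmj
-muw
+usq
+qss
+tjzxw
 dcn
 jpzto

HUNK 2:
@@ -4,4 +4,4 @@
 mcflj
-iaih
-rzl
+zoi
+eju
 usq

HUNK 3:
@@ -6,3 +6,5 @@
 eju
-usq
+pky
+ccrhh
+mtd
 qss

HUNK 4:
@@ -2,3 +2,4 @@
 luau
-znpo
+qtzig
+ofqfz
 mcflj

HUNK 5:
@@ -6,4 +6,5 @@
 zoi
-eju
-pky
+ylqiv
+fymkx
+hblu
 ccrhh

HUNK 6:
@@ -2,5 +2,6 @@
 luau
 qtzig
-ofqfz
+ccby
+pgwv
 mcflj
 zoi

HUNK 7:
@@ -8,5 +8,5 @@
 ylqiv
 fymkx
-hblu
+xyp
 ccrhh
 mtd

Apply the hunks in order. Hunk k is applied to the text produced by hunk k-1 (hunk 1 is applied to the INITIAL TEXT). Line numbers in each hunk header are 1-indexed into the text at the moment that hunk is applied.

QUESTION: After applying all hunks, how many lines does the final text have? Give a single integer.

Answer: 16

Derivation:
Hunk 1: at line 5 remove [qmj,muw] add [usq,qss,tjzxw] -> 11 lines: uae luau znpo mcflj iaih rzl usq qss tjzxw dcn jpzto
Hunk 2: at line 4 remove [iaih,rzl] add [zoi,eju] -> 11 lines: uae luau znpo mcflj zoi eju usq qss tjzxw dcn jpzto
Hunk 3: at line 6 remove [usq] add [pky,ccrhh,mtd] -> 13 lines: uae luau znpo mcflj zoi eju pky ccrhh mtd qss tjzxw dcn jpzto
Hunk 4: at line 2 remove [znpo] add [qtzig,ofqfz] -> 14 lines: uae luau qtzig ofqfz mcflj zoi eju pky ccrhh mtd qss tjzxw dcn jpzto
Hunk 5: at line 6 remove [eju,pky] add [ylqiv,fymkx,hblu] -> 15 lines: uae luau qtzig ofqfz mcflj zoi ylqiv fymkx hblu ccrhh mtd qss tjzxw dcn jpzto
Hunk 6: at line 2 remove [ofqfz] add [ccby,pgwv] -> 16 lines: uae luau qtzig ccby pgwv mcflj zoi ylqiv fymkx hblu ccrhh mtd qss tjzxw dcn jpzto
Hunk 7: at line 8 remove [hblu] add [xyp] -> 16 lines: uae luau qtzig ccby pgwv mcflj zoi ylqiv fymkx xyp ccrhh mtd qss tjzxw dcn jpzto
Final line count: 16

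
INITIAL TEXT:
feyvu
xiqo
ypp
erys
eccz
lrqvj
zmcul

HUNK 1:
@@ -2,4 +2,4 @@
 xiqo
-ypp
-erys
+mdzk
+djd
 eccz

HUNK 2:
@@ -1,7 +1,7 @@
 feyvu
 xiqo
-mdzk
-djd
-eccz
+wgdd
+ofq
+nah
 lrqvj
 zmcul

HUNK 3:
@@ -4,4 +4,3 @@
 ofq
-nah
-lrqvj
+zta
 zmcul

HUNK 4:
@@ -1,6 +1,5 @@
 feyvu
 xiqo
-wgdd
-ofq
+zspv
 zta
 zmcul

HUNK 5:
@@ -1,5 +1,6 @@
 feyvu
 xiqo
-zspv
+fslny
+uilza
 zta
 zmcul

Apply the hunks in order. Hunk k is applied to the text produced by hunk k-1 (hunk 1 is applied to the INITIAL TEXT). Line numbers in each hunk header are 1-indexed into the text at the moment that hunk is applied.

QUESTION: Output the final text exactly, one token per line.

Answer: feyvu
xiqo
fslny
uilza
zta
zmcul

Derivation:
Hunk 1: at line 2 remove [ypp,erys] add [mdzk,djd] -> 7 lines: feyvu xiqo mdzk djd eccz lrqvj zmcul
Hunk 2: at line 1 remove [mdzk,djd,eccz] add [wgdd,ofq,nah] -> 7 lines: feyvu xiqo wgdd ofq nah lrqvj zmcul
Hunk 3: at line 4 remove [nah,lrqvj] add [zta] -> 6 lines: feyvu xiqo wgdd ofq zta zmcul
Hunk 4: at line 1 remove [wgdd,ofq] add [zspv] -> 5 lines: feyvu xiqo zspv zta zmcul
Hunk 5: at line 1 remove [zspv] add [fslny,uilza] -> 6 lines: feyvu xiqo fslny uilza zta zmcul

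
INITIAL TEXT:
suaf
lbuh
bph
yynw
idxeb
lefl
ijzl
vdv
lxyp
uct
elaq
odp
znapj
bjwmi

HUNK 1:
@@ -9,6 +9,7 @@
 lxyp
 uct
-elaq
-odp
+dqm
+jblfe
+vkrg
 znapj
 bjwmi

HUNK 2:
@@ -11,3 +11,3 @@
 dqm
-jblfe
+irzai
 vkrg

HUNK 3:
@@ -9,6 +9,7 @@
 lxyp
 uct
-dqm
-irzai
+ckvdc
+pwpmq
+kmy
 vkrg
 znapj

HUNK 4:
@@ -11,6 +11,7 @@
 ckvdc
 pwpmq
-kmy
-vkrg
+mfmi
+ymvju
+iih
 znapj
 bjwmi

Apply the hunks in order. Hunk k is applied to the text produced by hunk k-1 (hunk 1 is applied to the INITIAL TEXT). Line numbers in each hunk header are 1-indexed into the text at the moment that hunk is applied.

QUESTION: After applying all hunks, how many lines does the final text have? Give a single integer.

Answer: 17

Derivation:
Hunk 1: at line 9 remove [elaq,odp] add [dqm,jblfe,vkrg] -> 15 lines: suaf lbuh bph yynw idxeb lefl ijzl vdv lxyp uct dqm jblfe vkrg znapj bjwmi
Hunk 2: at line 11 remove [jblfe] add [irzai] -> 15 lines: suaf lbuh bph yynw idxeb lefl ijzl vdv lxyp uct dqm irzai vkrg znapj bjwmi
Hunk 3: at line 9 remove [dqm,irzai] add [ckvdc,pwpmq,kmy] -> 16 lines: suaf lbuh bph yynw idxeb lefl ijzl vdv lxyp uct ckvdc pwpmq kmy vkrg znapj bjwmi
Hunk 4: at line 11 remove [kmy,vkrg] add [mfmi,ymvju,iih] -> 17 lines: suaf lbuh bph yynw idxeb lefl ijzl vdv lxyp uct ckvdc pwpmq mfmi ymvju iih znapj bjwmi
Final line count: 17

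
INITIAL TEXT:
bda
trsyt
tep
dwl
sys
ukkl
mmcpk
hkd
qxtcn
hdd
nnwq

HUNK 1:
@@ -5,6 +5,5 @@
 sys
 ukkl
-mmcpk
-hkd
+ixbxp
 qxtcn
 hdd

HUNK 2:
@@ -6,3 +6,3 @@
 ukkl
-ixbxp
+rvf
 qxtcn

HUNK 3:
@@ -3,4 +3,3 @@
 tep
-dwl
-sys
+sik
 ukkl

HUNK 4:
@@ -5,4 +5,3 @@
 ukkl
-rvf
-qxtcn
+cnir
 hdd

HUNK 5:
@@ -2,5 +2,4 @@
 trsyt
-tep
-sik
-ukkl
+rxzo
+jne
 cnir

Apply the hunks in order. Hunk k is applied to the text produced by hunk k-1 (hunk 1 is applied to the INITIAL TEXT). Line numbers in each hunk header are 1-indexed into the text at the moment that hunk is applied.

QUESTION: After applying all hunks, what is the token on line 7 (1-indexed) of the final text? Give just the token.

Answer: nnwq

Derivation:
Hunk 1: at line 5 remove [mmcpk,hkd] add [ixbxp] -> 10 lines: bda trsyt tep dwl sys ukkl ixbxp qxtcn hdd nnwq
Hunk 2: at line 6 remove [ixbxp] add [rvf] -> 10 lines: bda trsyt tep dwl sys ukkl rvf qxtcn hdd nnwq
Hunk 3: at line 3 remove [dwl,sys] add [sik] -> 9 lines: bda trsyt tep sik ukkl rvf qxtcn hdd nnwq
Hunk 4: at line 5 remove [rvf,qxtcn] add [cnir] -> 8 lines: bda trsyt tep sik ukkl cnir hdd nnwq
Hunk 5: at line 2 remove [tep,sik,ukkl] add [rxzo,jne] -> 7 lines: bda trsyt rxzo jne cnir hdd nnwq
Final line 7: nnwq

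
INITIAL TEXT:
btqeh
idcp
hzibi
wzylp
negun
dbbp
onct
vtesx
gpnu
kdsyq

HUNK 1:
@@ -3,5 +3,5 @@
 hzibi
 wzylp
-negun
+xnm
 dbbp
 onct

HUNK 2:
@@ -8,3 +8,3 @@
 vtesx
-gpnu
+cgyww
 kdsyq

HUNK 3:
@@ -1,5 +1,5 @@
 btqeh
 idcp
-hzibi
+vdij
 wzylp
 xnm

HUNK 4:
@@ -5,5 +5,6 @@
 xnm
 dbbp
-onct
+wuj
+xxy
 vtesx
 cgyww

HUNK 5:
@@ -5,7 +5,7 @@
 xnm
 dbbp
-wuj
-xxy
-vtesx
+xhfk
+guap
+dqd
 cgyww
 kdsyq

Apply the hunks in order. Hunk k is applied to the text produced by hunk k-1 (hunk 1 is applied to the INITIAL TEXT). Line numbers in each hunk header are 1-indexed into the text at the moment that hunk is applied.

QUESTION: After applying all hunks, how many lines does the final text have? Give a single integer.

Hunk 1: at line 3 remove [negun] add [xnm] -> 10 lines: btqeh idcp hzibi wzylp xnm dbbp onct vtesx gpnu kdsyq
Hunk 2: at line 8 remove [gpnu] add [cgyww] -> 10 lines: btqeh idcp hzibi wzylp xnm dbbp onct vtesx cgyww kdsyq
Hunk 3: at line 1 remove [hzibi] add [vdij] -> 10 lines: btqeh idcp vdij wzylp xnm dbbp onct vtesx cgyww kdsyq
Hunk 4: at line 5 remove [onct] add [wuj,xxy] -> 11 lines: btqeh idcp vdij wzylp xnm dbbp wuj xxy vtesx cgyww kdsyq
Hunk 5: at line 5 remove [wuj,xxy,vtesx] add [xhfk,guap,dqd] -> 11 lines: btqeh idcp vdij wzylp xnm dbbp xhfk guap dqd cgyww kdsyq
Final line count: 11

Answer: 11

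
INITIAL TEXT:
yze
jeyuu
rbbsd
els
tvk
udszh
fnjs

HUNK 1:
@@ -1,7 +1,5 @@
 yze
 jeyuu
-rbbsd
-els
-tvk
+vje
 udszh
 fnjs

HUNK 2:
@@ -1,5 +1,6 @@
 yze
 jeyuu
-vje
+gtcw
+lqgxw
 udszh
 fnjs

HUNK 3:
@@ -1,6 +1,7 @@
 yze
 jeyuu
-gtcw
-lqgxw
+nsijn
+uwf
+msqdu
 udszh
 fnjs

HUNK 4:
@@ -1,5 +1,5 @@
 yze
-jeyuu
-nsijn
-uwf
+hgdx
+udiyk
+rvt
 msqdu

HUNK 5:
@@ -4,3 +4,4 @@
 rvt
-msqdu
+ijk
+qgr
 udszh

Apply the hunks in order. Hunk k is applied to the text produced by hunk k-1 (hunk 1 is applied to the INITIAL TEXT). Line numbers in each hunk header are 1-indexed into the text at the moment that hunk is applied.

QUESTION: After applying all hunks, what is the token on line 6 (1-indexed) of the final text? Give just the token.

Answer: qgr

Derivation:
Hunk 1: at line 1 remove [rbbsd,els,tvk] add [vje] -> 5 lines: yze jeyuu vje udszh fnjs
Hunk 2: at line 1 remove [vje] add [gtcw,lqgxw] -> 6 lines: yze jeyuu gtcw lqgxw udszh fnjs
Hunk 3: at line 1 remove [gtcw,lqgxw] add [nsijn,uwf,msqdu] -> 7 lines: yze jeyuu nsijn uwf msqdu udszh fnjs
Hunk 4: at line 1 remove [jeyuu,nsijn,uwf] add [hgdx,udiyk,rvt] -> 7 lines: yze hgdx udiyk rvt msqdu udszh fnjs
Hunk 5: at line 4 remove [msqdu] add [ijk,qgr] -> 8 lines: yze hgdx udiyk rvt ijk qgr udszh fnjs
Final line 6: qgr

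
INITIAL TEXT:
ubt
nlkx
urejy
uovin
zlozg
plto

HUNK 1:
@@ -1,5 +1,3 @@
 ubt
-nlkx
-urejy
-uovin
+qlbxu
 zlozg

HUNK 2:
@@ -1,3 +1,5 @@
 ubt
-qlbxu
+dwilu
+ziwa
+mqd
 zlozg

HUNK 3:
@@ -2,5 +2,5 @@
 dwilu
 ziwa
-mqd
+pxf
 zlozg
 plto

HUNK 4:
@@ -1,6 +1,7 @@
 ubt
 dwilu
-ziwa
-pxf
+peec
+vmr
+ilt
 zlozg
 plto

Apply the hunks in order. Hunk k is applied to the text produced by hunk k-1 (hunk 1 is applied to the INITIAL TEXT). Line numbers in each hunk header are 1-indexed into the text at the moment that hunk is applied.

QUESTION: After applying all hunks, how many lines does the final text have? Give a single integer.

Hunk 1: at line 1 remove [nlkx,urejy,uovin] add [qlbxu] -> 4 lines: ubt qlbxu zlozg plto
Hunk 2: at line 1 remove [qlbxu] add [dwilu,ziwa,mqd] -> 6 lines: ubt dwilu ziwa mqd zlozg plto
Hunk 3: at line 2 remove [mqd] add [pxf] -> 6 lines: ubt dwilu ziwa pxf zlozg plto
Hunk 4: at line 1 remove [ziwa,pxf] add [peec,vmr,ilt] -> 7 lines: ubt dwilu peec vmr ilt zlozg plto
Final line count: 7

Answer: 7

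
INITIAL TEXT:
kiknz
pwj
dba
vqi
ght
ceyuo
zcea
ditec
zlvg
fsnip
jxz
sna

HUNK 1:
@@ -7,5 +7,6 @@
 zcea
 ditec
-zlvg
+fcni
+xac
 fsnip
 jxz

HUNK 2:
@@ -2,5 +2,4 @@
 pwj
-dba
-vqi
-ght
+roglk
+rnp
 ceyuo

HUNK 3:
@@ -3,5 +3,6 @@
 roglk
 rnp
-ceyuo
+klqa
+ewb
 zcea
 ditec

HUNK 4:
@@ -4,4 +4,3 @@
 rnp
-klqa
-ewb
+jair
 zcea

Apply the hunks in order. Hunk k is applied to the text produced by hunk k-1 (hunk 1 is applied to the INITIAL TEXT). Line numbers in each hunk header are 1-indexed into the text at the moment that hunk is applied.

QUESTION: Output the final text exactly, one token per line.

Answer: kiknz
pwj
roglk
rnp
jair
zcea
ditec
fcni
xac
fsnip
jxz
sna

Derivation:
Hunk 1: at line 7 remove [zlvg] add [fcni,xac] -> 13 lines: kiknz pwj dba vqi ght ceyuo zcea ditec fcni xac fsnip jxz sna
Hunk 2: at line 2 remove [dba,vqi,ght] add [roglk,rnp] -> 12 lines: kiknz pwj roglk rnp ceyuo zcea ditec fcni xac fsnip jxz sna
Hunk 3: at line 3 remove [ceyuo] add [klqa,ewb] -> 13 lines: kiknz pwj roglk rnp klqa ewb zcea ditec fcni xac fsnip jxz sna
Hunk 4: at line 4 remove [klqa,ewb] add [jair] -> 12 lines: kiknz pwj roglk rnp jair zcea ditec fcni xac fsnip jxz sna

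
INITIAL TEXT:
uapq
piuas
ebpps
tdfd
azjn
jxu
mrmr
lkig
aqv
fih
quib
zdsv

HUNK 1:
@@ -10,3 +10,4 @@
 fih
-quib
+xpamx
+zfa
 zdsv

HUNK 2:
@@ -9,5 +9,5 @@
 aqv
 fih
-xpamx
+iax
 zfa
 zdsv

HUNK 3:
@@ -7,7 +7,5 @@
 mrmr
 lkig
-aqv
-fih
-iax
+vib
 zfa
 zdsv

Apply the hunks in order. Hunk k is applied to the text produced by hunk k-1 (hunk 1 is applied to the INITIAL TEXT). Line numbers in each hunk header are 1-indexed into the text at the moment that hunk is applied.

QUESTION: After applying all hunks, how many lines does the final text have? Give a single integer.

Hunk 1: at line 10 remove [quib] add [xpamx,zfa] -> 13 lines: uapq piuas ebpps tdfd azjn jxu mrmr lkig aqv fih xpamx zfa zdsv
Hunk 2: at line 9 remove [xpamx] add [iax] -> 13 lines: uapq piuas ebpps tdfd azjn jxu mrmr lkig aqv fih iax zfa zdsv
Hunk 3: at line 7 remove [aqv,fih,iax] add [vib] -> 11 lines: uapq piuas ebpps tdfd azjn jxu mrmr lkig vib zfa zdsv
Final line count: 11

Answer: 11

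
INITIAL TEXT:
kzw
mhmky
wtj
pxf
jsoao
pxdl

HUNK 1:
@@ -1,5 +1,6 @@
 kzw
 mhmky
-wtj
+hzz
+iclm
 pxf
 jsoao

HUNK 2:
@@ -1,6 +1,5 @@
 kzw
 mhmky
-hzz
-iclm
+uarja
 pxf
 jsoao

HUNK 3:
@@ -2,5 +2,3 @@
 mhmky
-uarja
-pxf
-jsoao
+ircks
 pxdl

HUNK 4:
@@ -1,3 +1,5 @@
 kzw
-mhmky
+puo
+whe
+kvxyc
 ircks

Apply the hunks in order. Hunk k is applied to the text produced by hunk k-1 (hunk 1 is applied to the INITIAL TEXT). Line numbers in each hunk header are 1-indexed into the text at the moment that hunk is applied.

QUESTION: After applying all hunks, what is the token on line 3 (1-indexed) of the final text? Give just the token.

Answer: whe

Derivation:
Hunk 1: at line 1 remove [wtj] add [hzz,iclm] -> 7 lines: kzw mhmky hzz iclm pxf jsoao pxdl
Hunk 2: at line 1 remove [hzz,iclm] add [uarja] -> 6 lines: kzw mhmky uarja pxf jsoao pxdl
Hunk 3: at line 2 remove [uarja,pxf,jsoao] add [ircks] -> 4 lines: kzw mhmky ircks pxdl
Hunk 4: at line 1 remove [mhmky] add [puo,whe,kvxyc] -> 6 lines: kzw puo whe kvxyc ircks pxdl
Final line 3: whe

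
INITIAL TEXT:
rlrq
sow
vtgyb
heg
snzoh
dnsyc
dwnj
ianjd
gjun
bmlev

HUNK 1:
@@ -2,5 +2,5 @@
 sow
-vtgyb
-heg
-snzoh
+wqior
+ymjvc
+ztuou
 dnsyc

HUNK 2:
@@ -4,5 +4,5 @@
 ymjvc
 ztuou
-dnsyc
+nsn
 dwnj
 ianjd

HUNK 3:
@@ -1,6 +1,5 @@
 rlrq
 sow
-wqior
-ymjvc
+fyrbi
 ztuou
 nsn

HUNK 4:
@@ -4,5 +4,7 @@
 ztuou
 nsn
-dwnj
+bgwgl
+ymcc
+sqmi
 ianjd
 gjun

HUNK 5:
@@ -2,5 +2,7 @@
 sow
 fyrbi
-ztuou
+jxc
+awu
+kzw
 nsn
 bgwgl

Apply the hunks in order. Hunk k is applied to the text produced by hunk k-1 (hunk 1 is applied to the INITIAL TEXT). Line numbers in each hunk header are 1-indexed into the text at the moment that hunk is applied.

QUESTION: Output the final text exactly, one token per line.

Answer: rlrq
sow
fyrbi
jxc
awu
kzw
nsn
bgwgl
ymcc
sqmi
ianjd
gjun
bmlev

Derivation:
Hunk 1: at line 2 remove [vtgyb,heg,snzoh] add [wqior,ymjvc,ztuou] -> 10 lines: rlrq sow wqior ymjvc ztuou dnsyc dwnj ianjd gjun bmlev
Hunk 2: at line 4 remove [dnsyc] add [nsn] -> 10 lines: rlrq sow wqior ymjvc ztuou nsn dwnj ianjd gjun bmlev
Hunk 3: at line 1 remove [wqior,ymjvc] add [fyrbi] -> 9 lines: rlrq sow fyrbi ztuou nsn dwnj ianjd gjun bmlev
Hunk 4: at line 4 remove [dwnj] add [bgwgl,ymcc,sqmi] -> 11 lines: rlrq sow fyrbi ztuou nsn bgwgl ymcc sqmi ianjd gjun bmlev
Hunk 5: at line 2 remove [ztuou] add [jxc,awu,kzw] -> 13 lines: rlrq sow fyrbi jxc awu kzw nsn bgwgl ymcc sqmi ianjd gjun bmlev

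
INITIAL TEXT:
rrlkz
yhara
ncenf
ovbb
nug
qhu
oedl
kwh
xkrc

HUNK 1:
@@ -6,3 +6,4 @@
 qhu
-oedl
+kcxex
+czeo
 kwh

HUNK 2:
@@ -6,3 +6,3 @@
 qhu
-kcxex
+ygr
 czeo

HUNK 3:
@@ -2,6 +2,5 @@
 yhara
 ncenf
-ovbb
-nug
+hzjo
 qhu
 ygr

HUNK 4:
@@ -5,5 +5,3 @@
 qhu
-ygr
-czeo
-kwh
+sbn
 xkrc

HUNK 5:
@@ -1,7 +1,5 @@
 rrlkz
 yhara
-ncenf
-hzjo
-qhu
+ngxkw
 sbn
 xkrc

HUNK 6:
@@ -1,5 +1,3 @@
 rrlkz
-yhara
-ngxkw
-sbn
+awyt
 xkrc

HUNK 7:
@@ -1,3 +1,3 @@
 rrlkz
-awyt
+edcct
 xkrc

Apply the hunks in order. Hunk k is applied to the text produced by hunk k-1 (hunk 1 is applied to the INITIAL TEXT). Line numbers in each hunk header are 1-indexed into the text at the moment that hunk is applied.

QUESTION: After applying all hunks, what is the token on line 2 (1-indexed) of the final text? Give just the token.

Hunk 1: at line 6 remove [oedl] add [kcxex,czeo] -> 10 lines: rrlkz yhara ncenf ovbb nug qhu kcxex czeo kwh xkrc
Hunk 2: at line 6 remove [kcxex] add [ygr] -> 10 lines: rrlkz yhara ncenf ovbb nug qhu ygr czeo kwh xkrc
Hunk 3: at line 2 remove [ovbb,nug] add [hzjo] -> 9 lines: rrlkz yhara ncenf hzjo qhu ygr czeo kwh xkrc
Hunk 4: at line 5 remove [ygr,czeo,kwh] add [sbn] -> 7 lines: rrlkz yhara ncenf hzjo qhu sbn xkrc
Hunk 5: at line 1 remove [ncenf,hzjo,qhu] add [ngxkw] -> 5 lines: rrlkz yhara ngxkw sbn xkrc
Hunk 6: at line 1 remove [yhara,ngxkw,sbn] add [awyt] -> 3 lines: rrlkz awyt xkrc
Hunk 7: at line 1 remove [awyt] add [edcct] -> 3 lines: rrlkz edcct xkrc
Final line 2: edcct

Answer: edcct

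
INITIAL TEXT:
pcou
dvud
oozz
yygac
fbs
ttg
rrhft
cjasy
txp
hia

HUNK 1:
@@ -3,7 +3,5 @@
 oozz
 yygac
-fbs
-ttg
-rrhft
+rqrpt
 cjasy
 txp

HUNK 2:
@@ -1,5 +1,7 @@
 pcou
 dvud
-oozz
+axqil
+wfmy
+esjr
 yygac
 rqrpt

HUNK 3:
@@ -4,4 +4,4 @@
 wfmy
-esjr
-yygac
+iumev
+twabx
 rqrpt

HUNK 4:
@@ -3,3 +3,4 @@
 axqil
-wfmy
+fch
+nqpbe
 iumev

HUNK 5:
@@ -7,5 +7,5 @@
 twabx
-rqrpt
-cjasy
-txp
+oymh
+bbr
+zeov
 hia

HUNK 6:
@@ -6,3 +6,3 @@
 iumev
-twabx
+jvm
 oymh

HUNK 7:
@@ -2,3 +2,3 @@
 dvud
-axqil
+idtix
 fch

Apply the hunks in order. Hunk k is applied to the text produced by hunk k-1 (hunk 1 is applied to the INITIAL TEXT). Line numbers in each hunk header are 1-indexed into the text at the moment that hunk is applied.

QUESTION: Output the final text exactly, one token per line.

Answer: pcou
dvud
idtix
fch
nqpbe
iumev
jvm
oymh
bbr
zeov
hia

Derivation:
Hunk 1: at line 3 remove [fbs,ttg,rrhft] add [rqrpt] -> 8 lines: pcou dvud oozz yygac rqrpt cjasy txp hia
Hunk 2: at line 1 remove [oozz] add [axqil,wfmy,esjr] -> 10 lines: pcou dvud axqil wfmy esjr yygac rqrpt cjasy txp hia
Hunk 3: at line 4 remove [esjr,yygac] add [iumev,twabx] -> 10 lines: pcou dvud axqil wfmy iumev twabx rqrpt cjasy txp hia
Hunk 4: at line 3 remove [wfmy] add [fch,nqpbe] -> 11 lines: pcou dvud axqil fch nqpbe iumev twabx rqrpt cjasy txp hia
Hunk 5: at line 7 remove [rqrpt,cjasy,txp] add [oymh,bbr,zeov] -> 11 lines: pcou dvud axqil fch nqpbe iumev twabx oymh bbr zeov hia
Hunk 6: at line 6 remove [twabx] add [jvm] -> 11 lines: pcou dvud axqil fch nqpbe iumev jvm oymh bbr zeov hia
Hunk 7: at line 2 remove [axqil] add [idtix] -> 11 lines: pcou dvud idtix fch nqpbe iumev jvm oymh bbr zeov hia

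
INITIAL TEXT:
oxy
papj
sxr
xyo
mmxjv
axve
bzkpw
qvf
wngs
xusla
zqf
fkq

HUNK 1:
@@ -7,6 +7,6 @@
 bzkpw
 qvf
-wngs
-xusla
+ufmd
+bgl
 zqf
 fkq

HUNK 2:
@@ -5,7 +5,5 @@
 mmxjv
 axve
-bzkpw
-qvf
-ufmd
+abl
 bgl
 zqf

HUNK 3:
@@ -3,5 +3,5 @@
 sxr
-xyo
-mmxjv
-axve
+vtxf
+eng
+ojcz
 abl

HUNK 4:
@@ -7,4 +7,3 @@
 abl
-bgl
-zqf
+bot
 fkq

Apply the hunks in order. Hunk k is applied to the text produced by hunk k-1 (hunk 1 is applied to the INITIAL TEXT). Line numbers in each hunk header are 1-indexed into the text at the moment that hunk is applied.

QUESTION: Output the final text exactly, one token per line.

Hunk 1: at line 7 remove [wngs,xusla] add [ufmd,bgl] -> 12 lines: oxy papj sxr xyo mmxjv axve bzkpw qvf ufmd bgl zqf fkq
Hunk 2: at line 5 remove [bzkpw,qvf,ufmd] add [abl] -> 10 lines: oxy papj sxr xyo mmxjv axve abl bgl zqf fkq
Hunk 3: at line 3 remove [xyo,mmxjv,axve] add [vtxf,eng,ojcz] -> 10 lines: oxy papj sxr vtxf eng ojcz abl bgl zqf fkq
Hunk 4: at line 7 remove [bgl,zqf] add [bot] -> 9 lines: oxy papj sxr vtxf eng ojcz abl bot fkq

Answer: oxy
papj
sxr
vtxf
eng
ojcz
abl
bot
fkq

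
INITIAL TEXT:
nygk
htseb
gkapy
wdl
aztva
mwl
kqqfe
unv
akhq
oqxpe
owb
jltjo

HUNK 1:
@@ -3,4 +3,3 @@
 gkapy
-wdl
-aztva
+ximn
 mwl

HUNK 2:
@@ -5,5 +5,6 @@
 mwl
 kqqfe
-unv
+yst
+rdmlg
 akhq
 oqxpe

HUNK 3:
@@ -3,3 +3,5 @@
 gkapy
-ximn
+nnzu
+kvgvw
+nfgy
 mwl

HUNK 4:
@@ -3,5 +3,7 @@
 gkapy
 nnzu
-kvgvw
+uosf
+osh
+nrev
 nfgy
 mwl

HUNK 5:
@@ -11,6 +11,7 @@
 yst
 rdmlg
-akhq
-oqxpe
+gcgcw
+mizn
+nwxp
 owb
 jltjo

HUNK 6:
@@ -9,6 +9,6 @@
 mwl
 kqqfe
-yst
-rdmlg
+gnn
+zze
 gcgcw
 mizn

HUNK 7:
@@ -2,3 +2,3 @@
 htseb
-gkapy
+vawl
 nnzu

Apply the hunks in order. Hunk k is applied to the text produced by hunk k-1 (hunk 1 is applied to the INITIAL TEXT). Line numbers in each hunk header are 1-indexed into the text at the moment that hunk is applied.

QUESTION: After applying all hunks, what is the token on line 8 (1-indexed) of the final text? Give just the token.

Answer: nfgy

Derivation:
Hunk 1: at line 3 remove [wdl,aztva] add [ximn] -> 11 lines: nygk htseb gkapy ximn mwl kqqfe unv akhq oqxpe owb jltjo
Hunk 2: at line 5 remove [unv] add [yst,rdmlg] -> 12 lines: nygk htseb gkapy ximn mwl kqqfe yst rdmlg akhq oqxpe owb jltjo
Hunk 3: at line 3 remove [ximn] add [nnzu,kvgvw,nfgy] -> 14 lines: nygk htseb gkapy nnzu kvgvw nfgy mwl kqqfe yst rdmlg akhq oqxpe owb jltjo
Hunk 4: at line 3 remove [kvgvw] add [uosf,osh,nrev] -> 16 lines: nygk htseb gkapy nnzu uosf osh nrev nfgy mwl kqqfe yst rdmlg akhq oqxpe owb jltjo
Hunk 5: at line 11 remove [akhq,oqxpe] add [gcgcw,mizn,nwxp] -> 17 lines: nygk htseb gkapy nnzu uosf osh nrev nfgy mwl kqqfe yst rdmlg gcgcw mizn nwxp owb jltjo
Hunk 6: at line 9 remove [yst,rdmlg] add [gnn,zze] -> 17 lines: nygk htseb gkapy nnzu uosf osh nrev nfgy mwl kqqfe gnn zze gcgcw mizn nwxp owb jltjo
Hunk 7: at line 2 remove [gkapy] add [vawl] -> 17 lines: nygk htseb vawl nnzu uosf osh nrev nfgy mwl kqqfe gnn zze gcgcw mizn nwxp owb jltjo
Final line 8: nfgy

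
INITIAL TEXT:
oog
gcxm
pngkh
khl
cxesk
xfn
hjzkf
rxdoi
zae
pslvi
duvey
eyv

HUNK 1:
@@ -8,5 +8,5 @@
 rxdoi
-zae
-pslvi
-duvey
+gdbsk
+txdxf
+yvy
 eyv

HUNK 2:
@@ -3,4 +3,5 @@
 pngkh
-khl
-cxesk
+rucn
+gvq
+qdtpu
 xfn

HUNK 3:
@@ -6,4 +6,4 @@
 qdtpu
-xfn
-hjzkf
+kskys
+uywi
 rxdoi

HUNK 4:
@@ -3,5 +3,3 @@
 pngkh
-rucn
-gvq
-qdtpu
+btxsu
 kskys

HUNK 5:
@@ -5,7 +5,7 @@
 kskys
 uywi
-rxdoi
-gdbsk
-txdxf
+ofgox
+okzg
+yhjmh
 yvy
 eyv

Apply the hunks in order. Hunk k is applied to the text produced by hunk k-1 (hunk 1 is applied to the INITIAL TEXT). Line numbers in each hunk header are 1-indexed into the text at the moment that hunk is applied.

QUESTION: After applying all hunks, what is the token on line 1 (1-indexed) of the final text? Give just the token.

Answer: oog

Derivation:
Hunk 1: at line 8 remove [zae,pslvi,duvey] add [gdbsk,txdxf,yvy] -> 12 lines: oog gcxm pngkh khl cxesk xfn hjzkf rxdoi gdbsk txdxf yvy eyv
Hunk 2: at line 3 remove [khl,cxesk] add [rucn,gvq,qdtpu] -> 13 lines: oog gcxm pngkh rucn gvq qdtpu xfn hjzkf rxdoi gdbsk txdxf yvy eyv
Hunk 3: at line 6 remove [xfn,hjzkf] add [kskys,uywi] -> 13 lines: oog gcxm pngkh rucn gvq qdtpu kskys uywi rxdoi gdbsk txdxf yvy eyv
Hunk 4: at line 3 remove [rucn,gvq,qdtpu] add [btxsu] -> 11 lines: oog gcxm pngkh btxsu kskys uywi rxdoi gdbsk txdxf yvy eyv
Hunk 5: at line 5 remove [rxdoi,gdbsk,txdxf] add [ofgox,okzg,yhjmh] -> 11 lines: oog gcxm pngkh btxsu kskys uywi ofgox okzg yhjmh yvy eyv
Final line 1: oog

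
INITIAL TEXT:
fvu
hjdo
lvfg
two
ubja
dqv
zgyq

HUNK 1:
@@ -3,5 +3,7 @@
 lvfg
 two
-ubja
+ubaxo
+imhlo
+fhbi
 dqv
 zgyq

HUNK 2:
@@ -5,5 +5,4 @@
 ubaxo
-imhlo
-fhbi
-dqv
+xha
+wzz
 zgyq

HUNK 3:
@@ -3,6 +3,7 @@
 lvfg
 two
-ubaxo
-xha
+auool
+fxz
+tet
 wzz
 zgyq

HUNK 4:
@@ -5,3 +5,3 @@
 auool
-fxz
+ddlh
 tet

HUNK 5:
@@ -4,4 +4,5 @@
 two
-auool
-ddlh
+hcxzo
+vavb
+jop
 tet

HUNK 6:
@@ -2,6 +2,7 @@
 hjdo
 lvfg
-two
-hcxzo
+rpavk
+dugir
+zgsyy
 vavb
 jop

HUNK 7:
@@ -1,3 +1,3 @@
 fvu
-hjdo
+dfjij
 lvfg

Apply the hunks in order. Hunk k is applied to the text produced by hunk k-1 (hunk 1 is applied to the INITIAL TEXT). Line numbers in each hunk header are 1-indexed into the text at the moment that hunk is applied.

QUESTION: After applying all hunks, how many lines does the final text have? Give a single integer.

Answer: 11

Derivation:
Hunk 1: at line 3 remove [ubja] add [ubaxo,imhlo,fhbi] -> 9 lines: fvu hjdo lvfg two ubaxo imhlo fhbi dqv zgyq
Hunk 2: at line 5 remove [imhlo,fhbi,dqv] add [xha,wzz] -> 8 lines: fvu hjdo lvfg two ubaxo xha wzz zgyq
Hunk 3: at line 3 remove [ubaxo,xha] add [auool,fxz,tet] -> 9 lines: fvu hjdo lvfg two auool fxz tet wzz zgyq
Hunk 4: at line 5 remove [fxz] add [ddlh] -> 9 lines: fvu hjdo lvfg two auool ddlh tet wzz zgyq
Hunk 5: at line 4 remove [auool,ddlh] add [hcxzo,vavb,jop] -> 10 lines: fvu hjdo lvfg two hcxzo vavb jop tet wzz zgyq
Hunk 6: at line 2 remove [two,hcxzo] add [rpavk,dugir,zgsyy] -> 11 lines: fvu hjdo lvfg rpavk dugir zgsyy vavb jop tet wzz zgyq
Hunk 7: at line 1 remove [hjdo] add [dfjij] -> 11 lines: fvu dfjij lvfg rpavk dugir zgsyy vavb jop tet wzz zgyq
Final line count: 11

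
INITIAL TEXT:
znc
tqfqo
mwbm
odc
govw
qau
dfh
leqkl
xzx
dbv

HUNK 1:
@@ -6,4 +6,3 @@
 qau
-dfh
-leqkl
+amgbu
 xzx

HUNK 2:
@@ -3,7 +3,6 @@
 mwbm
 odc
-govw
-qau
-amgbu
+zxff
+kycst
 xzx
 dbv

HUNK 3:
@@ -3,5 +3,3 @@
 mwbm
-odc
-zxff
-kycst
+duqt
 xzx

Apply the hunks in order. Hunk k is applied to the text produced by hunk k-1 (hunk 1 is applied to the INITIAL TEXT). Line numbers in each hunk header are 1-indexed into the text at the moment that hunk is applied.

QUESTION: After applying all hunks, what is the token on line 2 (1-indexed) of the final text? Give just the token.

Answer: tqfqo

Derivation:
Hunk 1: at line 6 remove [dfh,leqkl] add [amgbu] -> 9 lines: znc tqfqo mwbm odc govw qau amgbu xzx dbv
Hunk 2: at line 3 remove [govw,qau,amgbu] add [zxff,kycst] -> 8 lines: znc tqfqo mwbm odc zxff kycst xzx dbv
Hunk 3: at line 3 remove [odc,zxff,kycst] add [duqt] -> 6 lines: znc tqfqo mwbm duqt xzx dbv
Final line 2: tqfqo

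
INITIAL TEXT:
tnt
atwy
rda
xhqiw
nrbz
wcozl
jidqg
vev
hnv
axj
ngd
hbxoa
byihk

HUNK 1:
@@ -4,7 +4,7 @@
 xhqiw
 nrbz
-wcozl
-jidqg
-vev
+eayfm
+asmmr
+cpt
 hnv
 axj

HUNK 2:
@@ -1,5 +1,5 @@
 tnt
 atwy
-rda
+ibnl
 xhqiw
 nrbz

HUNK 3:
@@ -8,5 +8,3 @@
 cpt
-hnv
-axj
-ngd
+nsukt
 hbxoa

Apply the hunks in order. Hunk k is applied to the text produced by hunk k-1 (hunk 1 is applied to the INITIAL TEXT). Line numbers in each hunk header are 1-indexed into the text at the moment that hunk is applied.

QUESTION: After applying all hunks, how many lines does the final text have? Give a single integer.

Hunk 1: at line 4 remove [wcozl,jidqg,vev] add [eayfm,asmmr,cpt] -> 13 lines: tnt atwy rda xhqiw nrbz eayfm asmmr cpt hnv axj ngd hbxoa byihk
Hunk 2: at line 1 remove [rda] add [ibnl] -> 13 lines: tnt atwy ibnl xhqiw nrbz eayfm asmmr cpt hnv axj ngd hbxoa byihk
Hunk 3: at line 8 remove [hnv,axj,ngd] add [nsukt] -> 11 lines: tnt atwy ibnl xhqiw nrbz eayfm asmmr cpt nsukt hbxoa byihk
Final line count: 11

Answer: 11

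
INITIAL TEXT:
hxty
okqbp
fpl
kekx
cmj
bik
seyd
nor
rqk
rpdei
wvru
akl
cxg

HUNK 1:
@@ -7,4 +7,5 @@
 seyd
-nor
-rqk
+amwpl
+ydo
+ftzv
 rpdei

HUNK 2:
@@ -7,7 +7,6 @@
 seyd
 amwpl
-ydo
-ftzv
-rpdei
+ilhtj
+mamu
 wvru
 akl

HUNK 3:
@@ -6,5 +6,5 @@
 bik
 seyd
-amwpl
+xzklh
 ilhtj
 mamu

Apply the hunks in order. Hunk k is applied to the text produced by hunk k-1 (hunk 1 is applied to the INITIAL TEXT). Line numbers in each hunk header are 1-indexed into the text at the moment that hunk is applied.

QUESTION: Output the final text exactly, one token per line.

Answer: hxty
okqbp
fpl
kekx
cmj
bik
seyd
xzklh
ilhtj
mamu
wvru
akl
cxg

Derivation:
Hunk 1: at line 7 remove [nor,rqk] add [amwpl,ydo,ftzv] -> 14 lines: hxty okqbp fpl kekx cmj bik seyd amwpl ydo ftzv rpdei wvru akl cxg
Hunk 2: at line 7 remove [ydo,ftzv,rpdei] add [ilhtj,mamu] -> 13 lines: hxty okqbp fpl kekx cmj bik seyd amwpl ilhtj mamu wvru akl cxg
Hunk 3: at line 6 remove [amwpl] add [xzklh] -> 13 lines: hxty okqbp fpl kekx cmj bik seyd xzklh ilhtj mamu wvru akl cxg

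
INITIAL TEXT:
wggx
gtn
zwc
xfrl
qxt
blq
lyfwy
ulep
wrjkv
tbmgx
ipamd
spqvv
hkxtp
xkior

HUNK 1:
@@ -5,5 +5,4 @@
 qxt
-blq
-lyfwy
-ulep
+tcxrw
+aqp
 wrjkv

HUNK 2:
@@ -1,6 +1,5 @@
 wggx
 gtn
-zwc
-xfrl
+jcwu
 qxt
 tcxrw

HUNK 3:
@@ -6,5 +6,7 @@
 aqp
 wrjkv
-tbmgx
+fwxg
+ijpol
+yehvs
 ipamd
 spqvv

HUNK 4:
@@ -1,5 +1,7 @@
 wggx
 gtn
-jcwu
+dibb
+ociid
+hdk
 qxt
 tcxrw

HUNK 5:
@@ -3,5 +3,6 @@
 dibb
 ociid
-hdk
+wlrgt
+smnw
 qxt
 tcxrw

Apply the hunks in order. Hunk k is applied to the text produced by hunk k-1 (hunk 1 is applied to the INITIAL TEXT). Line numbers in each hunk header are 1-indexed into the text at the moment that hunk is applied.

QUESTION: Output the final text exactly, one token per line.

Answer: wggx
gtn
dibb
ociid
wlrgt
smnw
qxt
tcxrw
aqp
wrjkv
fwxg
ijpol
yehvs
ipamd
spqvv
hkxtp
xkior

Derivation:
Hunk 1: at line 5 remove [blq,lyfwy,ulep] add [tcxrw,aqp] -> 13 lines: wggx gtn zwc xfrl qxt tcxrw aqp wrjkv tbmgx ipamd spqvv hkxtp xkior
Hunk 2: at line 1 remove [zwc,xfrl] add [jcwu] -> 12 lines: wggx gtn jcwu qxt tcxrw aqp wrjkv tbmgx ipamd spqvv hkxtp xkior
Hunk 3: at line 6 remove [tbmgx] add [fwxg,ijpol,yehvs] -> 14 lines: wggx gtn jcwu qxt tcxrw aqp wrjkv fwxg ijpol yehvs ipamd spqvv hkxtp xkior
Hunk 4: at line 1 remove [jcwu] add [dibb,ociid,hdk] -> 16 lines: wggx gtn dibb ociid hdk qxt tcxrw aqp wrjkv fwxg ijpol yehvs ipamd spqvv hkxtp xkior
Hunk 5: at line 3 remove [hdk] add [wlrgt,smnw] -> 17 lines: wggx gtn dibb ociid wlrgt smnw qxt tcxrw aqp wrjkv fwxg ijpol yehvs ipamd spqvv hkxtp xkior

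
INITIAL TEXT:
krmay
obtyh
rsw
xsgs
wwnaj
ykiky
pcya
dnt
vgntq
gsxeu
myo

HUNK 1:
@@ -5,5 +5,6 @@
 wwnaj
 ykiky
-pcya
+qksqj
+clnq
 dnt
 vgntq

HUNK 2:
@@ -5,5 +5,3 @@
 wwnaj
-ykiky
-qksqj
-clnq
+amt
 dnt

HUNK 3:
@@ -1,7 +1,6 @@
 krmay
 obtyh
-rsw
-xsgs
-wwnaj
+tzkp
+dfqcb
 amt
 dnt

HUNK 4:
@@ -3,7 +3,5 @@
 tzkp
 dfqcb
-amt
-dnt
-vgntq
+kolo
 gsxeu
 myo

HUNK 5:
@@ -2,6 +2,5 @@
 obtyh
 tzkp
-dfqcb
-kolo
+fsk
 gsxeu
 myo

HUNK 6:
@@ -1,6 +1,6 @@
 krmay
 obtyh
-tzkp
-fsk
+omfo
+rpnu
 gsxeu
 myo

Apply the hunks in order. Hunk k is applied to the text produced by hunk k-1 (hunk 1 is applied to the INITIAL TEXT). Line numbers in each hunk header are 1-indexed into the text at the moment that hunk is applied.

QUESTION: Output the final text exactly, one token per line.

Answer: krmay
obtyh
omfo
rpnu
gsxeu
myo

Derivation:
Hunk 1: at line 5 remove [pcya] add [qksqj,clnq] -> 12 lines: krmay obtyh rsw xsgs wwnaj ykiky qksqj clnq dnt vgntq gsxeu myo
Hunk 2: at line 5 remove [ykiky,qksqj,clnq] add [amt] -> 10 lines: krmay obtyh rsw xsgs wwnaj amt dnt vgntq gsxeu myo
Hunk 3: at line 1 remove [rsw,xsgs,wwnaj] add [tzkp,dfqcb] -> 9 lines: krmay obtyh tzkp dfqcb amt dnt vgntq gsxeu myo
Hunk 4: at line 3 remove [amt,dnt,vgntq] add [kolo] -> 7 lines: krmay obtyh tzkp dfqcb kolo gsxeu myo
Hunk 5: at line 2 remove [dfqcb,kolo] add [fsk] -> 6 lines: krmay obtyh tzkp fsk gsxeu myo
Hunk 6: at line 1 remove [tzkp,fsk] add [omfo,rpnu] -> 6 lines: krmay obtyh omfo rpnu gsxeu myo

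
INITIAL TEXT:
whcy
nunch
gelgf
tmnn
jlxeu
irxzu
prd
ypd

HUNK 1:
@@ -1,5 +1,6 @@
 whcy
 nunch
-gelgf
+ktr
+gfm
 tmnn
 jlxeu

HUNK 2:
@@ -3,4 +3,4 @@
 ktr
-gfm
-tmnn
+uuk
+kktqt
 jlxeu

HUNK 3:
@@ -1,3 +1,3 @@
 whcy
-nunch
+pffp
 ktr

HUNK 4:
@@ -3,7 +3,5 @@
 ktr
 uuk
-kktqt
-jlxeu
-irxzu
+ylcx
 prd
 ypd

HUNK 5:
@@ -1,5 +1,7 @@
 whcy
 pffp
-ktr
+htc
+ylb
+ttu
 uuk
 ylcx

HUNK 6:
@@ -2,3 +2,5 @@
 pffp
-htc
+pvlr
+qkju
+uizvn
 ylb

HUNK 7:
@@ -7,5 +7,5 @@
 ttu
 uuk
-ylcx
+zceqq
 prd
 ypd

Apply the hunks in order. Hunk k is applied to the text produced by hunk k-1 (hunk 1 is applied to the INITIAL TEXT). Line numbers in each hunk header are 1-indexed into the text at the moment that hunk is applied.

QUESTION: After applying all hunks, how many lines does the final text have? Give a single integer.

Hunk 1: at line 1 remove [gelgf] add [ktr,gfm] -> 9 lines: whcy nunch ktr gfm tmnn jlxeu irxzu prd ypd
Hunk 2: at line 3 remove [gfm,tmnn] add [uuk,kktqt] -> 9 lines: whcy nunch ktr uuk kktqt jlxeu irxzu prd ypd
Hunk 3: at line 1 remove [nunch] add [pffp] -> 9 lines: whcy pffp ktr uuk kktqt jlxeu irxzu prd ypd
Hunk 4: at line 3 remove [kktqt,jlxeu,irxzu] add [ylcx] -> 7 lines: whcy pffp ktr uuk ylcx prd ypd
Hunk 5: at line 1 remove [ktr] add [htc,ylb,ttu] -> 9 lines: whcy pffp htc ylb ttu uuk ylcx prd ypd
Hunk 6: at line 2 remove [htc] add [pvlr,qkju,uizvn] -> 11 lines: whcy pffp pvlr qkju uizvn ylb ttu uuk ylcx prd ypd
Hunk 7: at line 7 remove [ylcx] add [zceqq] -> 11 lines: whcy pffp pvlr qkju uizvn ylb ttu uuk zceqq prd ypd
Final line count: 11

Answer: 11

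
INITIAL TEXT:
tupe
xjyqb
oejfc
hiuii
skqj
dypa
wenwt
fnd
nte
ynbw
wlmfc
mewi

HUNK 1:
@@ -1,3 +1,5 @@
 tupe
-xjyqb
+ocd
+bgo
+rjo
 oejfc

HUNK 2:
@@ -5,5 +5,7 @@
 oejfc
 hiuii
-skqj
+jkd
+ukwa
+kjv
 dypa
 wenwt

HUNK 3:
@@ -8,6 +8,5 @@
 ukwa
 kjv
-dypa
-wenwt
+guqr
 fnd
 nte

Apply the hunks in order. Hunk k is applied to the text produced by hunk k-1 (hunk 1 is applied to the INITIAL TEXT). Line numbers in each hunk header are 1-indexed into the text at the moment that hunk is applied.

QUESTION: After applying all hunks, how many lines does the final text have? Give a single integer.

Answer: 15

Derivation:
Hunk 1: at line 1 remove [xjyqb] add [ocd,bgo,rjo] -> 14 lines: tupe ocd bgo rjo oejfc hiuii skqj dypa wenwt fnd nte ynbw wlmfc mewi
Hunk 2: at line 5 remove [skqj] add [jkd,ukwa,kjv] -> 16 lines: tupe ocd bgo rjo oejfc hiuii jkd ukwa kjv dypa wenwt fnd nte ynbw wlmfc mewi
Hunk 3: at line 8 remove [dypa,wenwt] add [guqr] -> 15 lines: tupe ocd bgo rjo oejfc hiuii jkd ukwa kjv guqr fnd nte ynbw wlmfc mewi
Final line count: 15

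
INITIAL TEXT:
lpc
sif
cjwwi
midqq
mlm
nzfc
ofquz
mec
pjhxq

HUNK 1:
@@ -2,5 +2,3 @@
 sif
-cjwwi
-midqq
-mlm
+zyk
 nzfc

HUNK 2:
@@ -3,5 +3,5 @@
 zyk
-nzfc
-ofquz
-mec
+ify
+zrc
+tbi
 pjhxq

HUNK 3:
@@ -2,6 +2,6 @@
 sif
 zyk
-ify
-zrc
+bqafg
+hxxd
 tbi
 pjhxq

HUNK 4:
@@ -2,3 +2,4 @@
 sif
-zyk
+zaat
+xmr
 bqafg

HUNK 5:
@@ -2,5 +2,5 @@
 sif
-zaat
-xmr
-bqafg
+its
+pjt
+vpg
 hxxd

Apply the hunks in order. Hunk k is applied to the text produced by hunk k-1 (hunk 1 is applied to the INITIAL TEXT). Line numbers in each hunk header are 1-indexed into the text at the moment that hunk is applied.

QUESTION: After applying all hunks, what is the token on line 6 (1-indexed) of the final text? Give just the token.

Answer: hxxd

Derivation:
Hunk 1: at line 2 remove [cjwwi,midqq,mlm] add [zyk] -> 7 lines: lpc sif zyk nzfc ofquz mec pjhxq
Hunk 2: at line 3 remove [nzfc,ofquz,mec] add [ify,zrc,tbi] -> 7 lines: lpc sif zyk ify zrc tbi pjhxq
Hunk 3: at line 2 remove [ify,zrc] add [bqafg,hxxd] -> 7 lines: lpc sif zyk bqafg hxxd tbi pjhxq
Hunk 4: at line 2 remove [zyk] add [zaat,xmr] -> 8 lines: lpc sif zaat xmr bqafg hxxd tbi pjhxq
Hunk 5: at line 2 remove [zaat,xmr,bqafg] add [its,pjt,vpg] -> 8 lines: lpc sif its pjt vpg hxxd tbi pjhxq
Final line 6: hxxd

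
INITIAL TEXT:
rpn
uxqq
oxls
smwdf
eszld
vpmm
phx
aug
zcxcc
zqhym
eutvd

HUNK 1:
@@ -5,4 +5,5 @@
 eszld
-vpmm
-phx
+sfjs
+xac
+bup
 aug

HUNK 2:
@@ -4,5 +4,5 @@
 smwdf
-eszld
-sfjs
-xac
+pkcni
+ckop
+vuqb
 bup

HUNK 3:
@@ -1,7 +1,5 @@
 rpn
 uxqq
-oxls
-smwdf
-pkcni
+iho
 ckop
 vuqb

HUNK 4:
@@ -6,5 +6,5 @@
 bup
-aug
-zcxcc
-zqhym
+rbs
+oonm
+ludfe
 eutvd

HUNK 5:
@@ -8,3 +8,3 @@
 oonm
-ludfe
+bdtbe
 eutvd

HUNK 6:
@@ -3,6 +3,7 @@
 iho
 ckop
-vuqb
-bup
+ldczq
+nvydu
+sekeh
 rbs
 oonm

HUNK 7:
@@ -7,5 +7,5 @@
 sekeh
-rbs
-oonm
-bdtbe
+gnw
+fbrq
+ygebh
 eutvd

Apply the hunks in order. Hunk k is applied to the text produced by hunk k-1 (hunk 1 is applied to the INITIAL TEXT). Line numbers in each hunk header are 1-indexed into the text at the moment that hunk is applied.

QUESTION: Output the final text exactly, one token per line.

Answer: rpn
uxqq
iho
ckop
ldczq
nvydu
sekeh
gnw
fbrq
ygebh
eutvd

Derivation:
Hunk 1: at line 5 remove [vpmm,phx] add [sfjs,xac,bup] -> 12 lines: rpn uxqq oxls smwdf eszld sfjs xac bup aug zcxcc zqhym eutvd
Hunk 2: at line 4 remove [eszld,sfjs,xac] add [pkcni,ckop,vuqb] -> 12 lines: rpn uxqq oxls smwdf pkcni ckop vuqb bup aug zcxcc zqhym eutvd
Hunk 3: at line 1 remove [oxls,smwdf,pkcni] add [iho] -> 10 lines: rpn uxqq iho ckop vuqb bup aug zcxcc zqhym eutvd
Hunk 4: at line 6 remove [aug,zcxcc,zqhym] add [rbs,oonm,ludfe] -> 10 lines: rpn uxqq iho ckop vuqb bup rbs oonm ludfe eutvd
Hunk 5: at line 8 remove [ludfe] add [bdtbe] -> 10 lines: rpn uxqq iho ckop vuqb bup rbs oonm bdtbe eutvd
Hunk 6: at line 3 remove [vuqb,bup] add [ldczq,nvydu,sekeh] -> 11 lines: rpn uxqq iho ckop ldczq nvydu sekeh rbs oonm bdtbe eutvd
Hunk 7: at line 7 remove [rbs,oonm,bdtbe] add [gnw,fbrq,ygebh] -> 11 lines: rpn uxqq iho ckop ldczq nvydu sekeh gnw fbrq ygebh eutvd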